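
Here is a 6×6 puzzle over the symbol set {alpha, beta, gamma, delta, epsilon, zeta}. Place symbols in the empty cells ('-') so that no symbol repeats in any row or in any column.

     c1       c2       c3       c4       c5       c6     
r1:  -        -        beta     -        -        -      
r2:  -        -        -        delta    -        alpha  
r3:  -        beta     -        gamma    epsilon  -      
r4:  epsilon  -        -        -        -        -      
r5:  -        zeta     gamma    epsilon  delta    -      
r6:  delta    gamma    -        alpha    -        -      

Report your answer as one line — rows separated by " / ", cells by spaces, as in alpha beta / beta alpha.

At row 1, column 4: row 1 has {beta}; column 4 has {alpha,gamma,delta,epsilon}; that leaves zeta.
At row 2, column 2: row 2 has {alpha,delta}; column 2 has {beta,gamma,zeta}; that leaves epsilon.
At row 2, column 3: row 2 has {alpha,delta,epsilon}; column 3 has {beta,gamma}; that leaves zeta.
At row 4, column 4: row 4 has {epsilon}; column 4 has {alpha,gamma,delta,epsilon,zeta}; that leaves beta.
At row 5, column 6: row 5 has {gamma,delta,epsilon,zeta}; column 6 has {alpha}; that leaves beta.
At row 6, column 3: row 6 has {alpha,gamma,delta}; column 3 has {beta,gamma,zeta}; that leaves epsilon.
At row 6, column 6: row 6 has {alpha,gamma,delta,epsilon}; column 6 has {alpha,beta}; that leaves zeta.
At row 3, column 6: row 3 has {beta,gamma,epsilon}; column 6 has {alpha,beta,zeta}; that leaves delta.
At row 4, column 6: row 4 has {beta,epsilon}; column 6 has {alpha,beta,delta,zeta}; that leaves gamma.
At row 5, column 1: row 5 has {beta,gamma,delta,epsilon,zeta}; column 1 has {delta,epsilon}; that leaves alpha.
At row 6, column 5: row 6 has {alpha,gamma,delta,epsilon,zeta}; column 5 has {delta,epsilon}; that leaves beta.
At row 1, column 1: row 1 has {beta,zeta}; column 1 has {alpha,delta,epsilon}; that leaves gamma.
At row 1, column 5: row 1 has {beta,gamma,zeta}; column 5 has {beta,delta,epsilon}; that leaves alpha.
At row 1, column 6: row 1 has {alpha,beta,gamma,zeta}; column 6 has {alpha,beta,gamma,delta,zeta}; that leaves epsilon.
At row 2, column 1: row 2 has {alpha,delta,epsilon,zeta}; column 1 has {alpha,gamma,delta,epsilon}; that leaves beta.
At row 2, column 5: row 2 has {alpha,beta,delta,epsilon,zeta}; column 5 has {alpha,beta,delta,epsilon}; that leaves gamma.
At row 3, column 1: row 3 has {beta,gamma,delta,epsilon}; column 1 has {alpha,beta,gamma,delta,epsilon}; that leaves zeta.
At row 3, column 3: row 3 has {beta,gamma,delta,epsilon,zeta}; column 3 has {beta,gamma,epsilon,zeta}; that leaves alpha.
At row 4, column 3: row 4 has {beta,gamma,epsilon}; column 3 has {alpha,beta,gamma,epsilon,zeta}; that leaves delta.
At row 4, column 5: row 4 has {beta,gamma,delta,epsilon}; column 5 has {alpha,beta,gamma,delta,epsilon}; that leaves zeta.
At row 1, column 2: row 1 has {alpha,beta,gamma,epsilon,zeta}; column 2 has {beta,gamma,epsilon,zeta}; that leaves delta.
At row 4, column 2: row 4 has {beta,gamma,delta,epsilon,zeta}; column 2 has {beta,gamma,delta,epsilon,zeta}; that leaves alpha.

gamma delta beta zeta alpha epsilon / beta epsilon zeta delta gamma alpha / zeta beta alpha gamma epsilon delta / epsilon alpha delta beta zeta gamma / alpha zeta gamma epsilon delta beta / delta gamma epsilon alpha beta zeta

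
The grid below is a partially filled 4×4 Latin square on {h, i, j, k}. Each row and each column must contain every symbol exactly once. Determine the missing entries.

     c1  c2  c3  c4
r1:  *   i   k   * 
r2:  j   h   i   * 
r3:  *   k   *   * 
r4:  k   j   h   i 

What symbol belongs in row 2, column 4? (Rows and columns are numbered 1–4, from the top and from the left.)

Cell (r1,c1): row 1 has {i,k}; column 1 has {j,k} → h.
Cell (r1,c4): row 1 has {h,i,k}; column 4 has {i} → j.
Cell (r2,c4): row 2 has {h,i,j}; column 4 has {i,j} → k.

k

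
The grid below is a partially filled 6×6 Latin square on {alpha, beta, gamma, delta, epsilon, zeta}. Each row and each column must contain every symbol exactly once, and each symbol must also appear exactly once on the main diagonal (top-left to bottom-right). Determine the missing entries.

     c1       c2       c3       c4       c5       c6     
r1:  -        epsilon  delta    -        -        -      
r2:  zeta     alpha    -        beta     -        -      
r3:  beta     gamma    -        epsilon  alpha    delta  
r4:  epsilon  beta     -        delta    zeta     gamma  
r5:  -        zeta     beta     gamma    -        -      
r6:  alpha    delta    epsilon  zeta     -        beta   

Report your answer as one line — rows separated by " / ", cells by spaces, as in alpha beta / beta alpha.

gamma epsilon delta alpha beta zeta / zeta alpha gamma beta delta epsilon / beta gamma zeta epsilon alpha delta / epsilon beta alpha delta zeta gamma / delta zeta beta gamma epsilon alpha / alpha delta epsilon zeta gamma beta

row 1 has {delta,epsilon}; column 1 has {alpha,beta,epsilon,zeta}; the diagonal has {alpha,beta,delta} — only gamma is left for (r1,c1).
row 1 has {gamma,delta,epsilon}; column 4 has {beta,gamma,delta,epsilon,zeta} — only alpha is left for (r1,c4).
row 1 has {alpha,gamma,delta,epsilon}; column 5 has {alpha,zeta} — only beta is left for (r1,c5).
row 1 has {alpha,beta,gamma,delta,epsilon}; column 6 has {beta,gamma,delta} — only zeta is left for (r1,c6).
row 2 has {alpha,beta,zeta}; column 3 has {beta,delta,epsilon} — only gamma is left for (r2,c3).
row 2 has {alpha,beta,gamma,zeta}; column 6 has {beta,gamma,delta,zeta} — only epsilon is left for (r2,c6).
row 3 has {alpha,beta,gamma,delta,epsilon}; column 3 has {beta,gamma,delta,epsilon}; the diagonal has {alpha,beta,gamma,delta} — only zeta is left for (r3,c3).
row 4 has {beta,gamma,delta,epsilon,zeta}; column 3 has {beta,gamma,delta,epsilon,zeta} — only alpha is left for (r4,c3).
row 5 has {beta,gamma,zeta}; column 1 has {alpha,beta,gamma,epsilon,zeta} — only delta is left for (r5,c1).
row 5 has {beta,gamma,delta,zeta}; column 5 has {alpha,beta,zeta}; the diagonal has {alpha,beta,gamma,delta,zeta} — only epsilon is left for (r5,c5).
row 5 has {beta,gamma,delta,epsilon,zeta}; column 6 has {beta,gamma,delta,epsilon,zeta} — only alpha is left for (r5,c6).
row 6 has {alpha,beta,delta,epsilon,zeta}; column 5 has {alpha,beta,epsilon,zeta} — only gamma is left for (r6,c5).
row 2 has {alpha,beta,gamma,epsilon,zeta}; column 5 has {alpha,beta,gamma,epsilon,zeta} — only delta is left for (r2,c5).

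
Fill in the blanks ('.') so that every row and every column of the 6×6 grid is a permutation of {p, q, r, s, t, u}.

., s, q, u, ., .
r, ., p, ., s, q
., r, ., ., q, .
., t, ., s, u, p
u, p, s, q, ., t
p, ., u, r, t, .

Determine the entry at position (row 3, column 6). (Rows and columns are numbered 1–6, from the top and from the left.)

(r1,c1) = t
(r1,c6) = r
(r2,c2) = u
(r2,c4) = t
(r3,c1) = s
(r3,c3) = t
(r3,c4) = p
(r3,c6) = u

u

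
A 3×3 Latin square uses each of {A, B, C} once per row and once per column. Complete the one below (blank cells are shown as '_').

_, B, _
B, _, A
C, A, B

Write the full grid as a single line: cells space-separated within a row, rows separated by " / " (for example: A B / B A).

A B C / B C A / C A B

At row 1, column 1: row 1 has {B}; column 1 has {B,C}; that leaves A.
At row 1, column 3: row 1 has {A,B}; column 3 has {A,B}; that leaves C.
At row 2, column 2: row 2 has {A,B}; column 2 has {A,B}; that leaves C.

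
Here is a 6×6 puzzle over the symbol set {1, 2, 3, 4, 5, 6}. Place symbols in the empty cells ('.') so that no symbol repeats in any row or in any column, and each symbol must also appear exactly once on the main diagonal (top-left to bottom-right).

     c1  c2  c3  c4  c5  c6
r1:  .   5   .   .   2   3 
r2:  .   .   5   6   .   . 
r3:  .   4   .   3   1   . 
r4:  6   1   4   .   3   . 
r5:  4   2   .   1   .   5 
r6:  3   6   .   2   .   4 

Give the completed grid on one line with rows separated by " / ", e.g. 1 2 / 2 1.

1 5 6 4 2 3 / 2 3 5 6 4 1 / 5 4 2 3 1 6 / 6 1 4 5 3 2 / 4 2 3 1 6 5 / 3 6 1 2 5 4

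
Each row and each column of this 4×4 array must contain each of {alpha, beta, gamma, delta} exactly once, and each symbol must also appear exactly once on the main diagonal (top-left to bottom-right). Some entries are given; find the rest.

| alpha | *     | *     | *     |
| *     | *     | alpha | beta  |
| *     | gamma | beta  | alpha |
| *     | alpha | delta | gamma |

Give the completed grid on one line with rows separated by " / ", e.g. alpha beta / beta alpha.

row 1 has {alpha}; column 3 has {alpha,beta,delta} — only gamma is left for (r1,c3).
row 1 has {alpha,gamma}; column 4 has {alpha,beta,gamma} — only delta is left for (r1,c4).
row 2 has {alpha,beta}; column 2 has {alpha,gamma}; the diagonal has {alpha,beta,gamma} — only delta is left for (r2,c2).
row 3 has {alpha,beta,gamma}; column 1 has {alpha} — only delta is left for (r3,c1).
row 4 has {alpha,gamma,delta}; column 1 has {alpha,delta} — only beta is left for (r4,c1).
row 1 has {alpha,gamma,delta}; column 2 has {alpha,gamma,delta} — only beta is left for (r1,c2).
row 2 has {alpha,beta,delta}; column 1 has {alpha,beta,delta} — only gamma is left for (r2,c1).

alpha beta gamma delta / gamma delta alpha beta / delta gamma beta alpha / beta alpha delta gamma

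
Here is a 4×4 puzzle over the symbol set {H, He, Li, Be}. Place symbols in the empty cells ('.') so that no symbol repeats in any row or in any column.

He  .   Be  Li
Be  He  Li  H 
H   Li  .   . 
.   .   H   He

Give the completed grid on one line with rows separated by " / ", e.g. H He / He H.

He H Be Li / Be He Li H / H Li He Be / Li Be H He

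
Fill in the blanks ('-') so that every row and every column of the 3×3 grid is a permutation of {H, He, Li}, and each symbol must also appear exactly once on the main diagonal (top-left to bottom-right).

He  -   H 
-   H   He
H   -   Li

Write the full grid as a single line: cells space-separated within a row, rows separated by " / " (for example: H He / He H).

He Li H / Li H He / H He Li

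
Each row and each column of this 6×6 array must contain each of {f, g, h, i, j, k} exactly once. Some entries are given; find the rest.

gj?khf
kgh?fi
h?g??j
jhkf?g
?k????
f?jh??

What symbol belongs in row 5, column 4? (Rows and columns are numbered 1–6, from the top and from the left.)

g

row 1 has {f,g,h,j,k}; column 3 has {g,h,j,k} — only i is left for (r1,c3).
row 2 has {f,g,h,i,k}; column 4 has {f,h,k} — only j is left for (r2,c4).
row 3 has {g,h,j}; column 4 has {f,h,j,k} — only i is left for (r3,c4).
row 3 has {g,h,i,j}; column 5 has {f,h} — only k is left for (r3,c5).
row 4 has {f,g,h,j,k}; column 5 has {f,h,k} — only i is left for (r4,c5).
row 5 has {k}; column 1 has {f,g,h,j,k} — only i is left for (r5,c1).
row 5 has {i,k}; column 3 has {g,h,i,j,k} — only f is left for (r5,c3).
row 5 has {f,i,k}; column 4 has {f,h,i,j,k} — only g is left for (r5,c4).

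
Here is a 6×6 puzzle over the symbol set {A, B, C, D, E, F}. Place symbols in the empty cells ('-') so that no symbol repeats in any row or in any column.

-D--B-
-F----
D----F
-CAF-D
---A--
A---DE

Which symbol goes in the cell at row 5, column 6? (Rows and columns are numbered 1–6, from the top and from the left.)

B

At row 4, column 5: row 4 has {A,C,D,F}; column 5 has {B,D}; that leaves E.
At row 6, column 2: row 6 has {A,D,E}; column 2 has {C,D,F}; that leaves B.
At row 6, column 4: row 6 has {A,B,D,E}; column 4 has {A,F}; that leaves C.
At row 1, column 4: row 1 has {B,D}; column 4 has {A,C,F}; that leaves E.
At row 3, column 4: row 3 has {D,F}; column 4 has {A,C,E,F}; that leaves B.
At row 4, column 1: row 4 has {A,C,D,E,F}; column 1 has {A,D}; that leaves B.
At row 5, column 2: row 5 has {A}; column 2 has {B,C,D,F}; that leaves E.
At row 6, column 3: row 6 has {A,B,C,D,E}; column 3 has {A}; that leaves F.
At row 1, column 3: row 1 has {B,D,E}; column 3 has {A,F}; that leaves C.
At row 1, column 6: row 1 has {B,C,D,E}; column 6 has {D,E,F}; that leaves A.
At row 2, column 4: row 2 has {F}; column 4 has {A,B,C,E,F}; that leaves D.
At row 3, column 2: row 3 has {B,D,F}; column 2 has {B,C,D,E,F}; that leaves A.
At row 3, column 3: row 3 has {A,B,D,F}; column 3 has {A,C,F}; that leaves E.
At row 3, column 5: row 3 has {A,B,D,E,F}; column 5 has {B,D,E}; that leaves C.
At row 5, column 5: row 5 has {A,E}; column 5 has {B,C,D,E}; that leaves F.
At row 1, column 1: row 1 has {A,B,C,D,E}; column 1 has {A,B,D}; that leaves F.
At row 2, column 3: row 2 has {D,F}; column 3 has {A,C,E,F}; that leaves B.
At row 2, column 5: row 2 has {B,D,F}; column 5 has {B,C,D,E,F}; that leaves A.
At row 2, column 6: row 2 has {A,B,D,F}; column 6 has {A,D,E,F}; that leaves C.
At row 5, column 1: row 5 has {A,E,F}; column 1 has {A,B,D,F}; that leaves C.
At row 5, column 3: row 5 has {A,C,E,F}; column 3 has {A,B,C,E,F}; that leaves D.
At row 5, column 6: row 5 has {A,C,D,E,F}; column 6 has {A,C,D,E,F}; that leaves B.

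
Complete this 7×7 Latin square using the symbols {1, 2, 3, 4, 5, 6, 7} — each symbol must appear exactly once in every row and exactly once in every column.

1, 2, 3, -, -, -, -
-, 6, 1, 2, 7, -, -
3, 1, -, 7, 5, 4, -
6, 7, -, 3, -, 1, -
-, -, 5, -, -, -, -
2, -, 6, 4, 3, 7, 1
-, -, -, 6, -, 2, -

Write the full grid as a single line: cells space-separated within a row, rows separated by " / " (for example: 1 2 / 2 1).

Cell (r1,c4): row 1 has {1,2,3}; column 4 has {2,3,4,6,7} → 5.
Cell (r1,c6): row 1 has {1,2,3,5}; column 6 has {1,2,4,7} → 6.
Cell (r3,c3): row 3 has {1,3,4,5,7}; column 3 has {1,3,5,6} → 2.
Cell (r3,c7): row 3 has {1,2,3,4,5,7}; column 7 has {1} → 6.
Cell (r4,c3): row 4 has {1,3,6,7}; column 3 has {1,2,3,5,6} → 4.
Cell (r4,c5): row 4 has {1,3,4,6,7}; column 5 has {3,5,7} → 2.
Cell (r4,c7): row 4 has {1,2,3,4,6,7}; column 7 has {1,6} → 5.
Cell (r5,c4): row 5 has {5}; column 4 has {2,3,4,5,6,7} → 1.
Cell (r5,c6): row 5 has {1,5}; column 6 has {1,2,4,6,7} → 3.
Cell (r6,c2): row 6 has {1,2,3,4,6,7}; column 2 has {1,2,6,7} → 5.
Cell (r7,c3): row 7 has {2,6}; column 3 has {1,2,3,4,5,6} → 7.
Cell (r1,c5): row 1 has {1,2,3,5,6}; column 5 has {2,3,5,7} → 4.
Cell (r1,c7): row 1 has {1,2,3,4,5,6}; column 7 has {1,5,6} → 7.
Cell (r2,c6): row 2 has {1,2,6,7}; column 6 has {1,2,3,4,6,7} → 5.
Cell (r5,c2): row 5 has {1,3,5}; column 2 has {1,2,5,6,7} → 4.
Cell (r5,c5): row 5 has {1,3,4,5}; column 5 has {2,3,4,5,7} → 6.
Cell (r5,c7): row 5 has {1,3,4,5,6}; column 7 has {1,5,6,7} → 2.
Cell (r7,c2): row 7 has {2,6,7}; column 2 has {1,2,4,5,6,7} → 3.
Cell (r7,c5): row 7 has {2,3,6,7}; column 5 has {2,3,4,5,6,7} → 1.
Cell (r7,c7): row 7 has {1,2,3,6,7}; column 7 has {1,2,5,6,7} → 4.
Cell (r2,c1): row 2 has {1,2,5,6,7}; column 1 has {1,2,3,6} → 4.
Cell (r2,c7): row 2 has {1,2,4,5,6,7}; column 7 has {1,2,4,5,6,7} → 3.
Cell (r5,c1): row 5 has {1,2,3,4,5,6}; column 1 has {1,2,3,4,6} → 7.
Cell (r7,c1): row 7 has {1,2,3,4,6,7}; column 1 has {1,2,3,4,6,7} → 5.

1 2 3 5 4 6 7 / 4 6 1 2 7 5 3 / 3 1 2 7 5 4 6 / 6 7 4 3 2 1 5 / 7 4 5 1 6 3 2 / 2 5 6 4 3 7 1 / 5 3 7 6 1 2 4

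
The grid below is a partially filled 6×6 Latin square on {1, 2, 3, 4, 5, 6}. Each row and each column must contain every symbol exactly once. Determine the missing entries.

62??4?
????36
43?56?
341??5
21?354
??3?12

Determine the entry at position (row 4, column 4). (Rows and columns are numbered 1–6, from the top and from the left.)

6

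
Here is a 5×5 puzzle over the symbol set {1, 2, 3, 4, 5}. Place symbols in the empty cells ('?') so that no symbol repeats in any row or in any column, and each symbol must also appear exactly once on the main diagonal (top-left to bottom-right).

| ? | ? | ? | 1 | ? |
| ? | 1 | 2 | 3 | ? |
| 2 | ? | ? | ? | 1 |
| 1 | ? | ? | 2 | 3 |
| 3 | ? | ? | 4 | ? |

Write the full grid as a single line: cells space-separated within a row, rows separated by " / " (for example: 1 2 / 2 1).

4 3 5 1 2 / 5 1 2 3 4 / 2 4 3 5 1 / 1 5 4 2 3 / 3 2 1 4 5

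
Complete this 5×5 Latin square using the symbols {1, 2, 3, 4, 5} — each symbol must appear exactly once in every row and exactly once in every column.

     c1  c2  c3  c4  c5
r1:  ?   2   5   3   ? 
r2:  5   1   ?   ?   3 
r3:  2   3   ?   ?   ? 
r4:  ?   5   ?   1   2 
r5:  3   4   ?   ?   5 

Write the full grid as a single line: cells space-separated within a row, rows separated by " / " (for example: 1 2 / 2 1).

(r4,c1): row 4 has {1,2,5}; column 1 has {2,3,5}, so it must be 4.
(r4,c3): row 4 has {1,2,4,5}; column 3 has {5}, so it must be 3.
(r5,c4): row 5 has {3,4,5}; column 4 has {1,3}, so it must be 2.
(r1,c1): row 1 has {2,3,5}; column 1 has {2,3,4,5}, so it must be 1.
(r1,c5): row 1 has {1,2,3,5}; column 5 has {2,3,5}, so it must be 4.
(r2,c4): row 2 has {1,3,5}; column 4 has {1,2,3}, so it must be 4.
(r3,c4): row 3 has {2,3}; column 4 has {1,2,3,4}, so it must be 5.
(r3,c5): row 3 has {2,3,5}; column 5 has {2,3,4,5}, so it must be 1.
(r5,c3): row 5 has {2,3,4,5}; column 3 has {3,5}, so it must be 1.
(r2,c3): row 2 has {1,3,4,5}; column 3 has {1,3,5}, so it must be 2.
(r3,c3): row 3 has {1,2,3,5}; column 3 has {1,2,3,5}, so it must be 4.

1 2 5 3 4 / 5 1 2 4 3 / 2 3 4 5 1 / 4 5 3 1 2 / 3 4 1 2 5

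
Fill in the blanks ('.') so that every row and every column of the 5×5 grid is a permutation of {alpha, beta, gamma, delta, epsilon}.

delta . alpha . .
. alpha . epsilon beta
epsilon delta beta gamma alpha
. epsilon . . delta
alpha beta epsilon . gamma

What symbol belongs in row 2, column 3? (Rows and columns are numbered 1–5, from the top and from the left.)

delta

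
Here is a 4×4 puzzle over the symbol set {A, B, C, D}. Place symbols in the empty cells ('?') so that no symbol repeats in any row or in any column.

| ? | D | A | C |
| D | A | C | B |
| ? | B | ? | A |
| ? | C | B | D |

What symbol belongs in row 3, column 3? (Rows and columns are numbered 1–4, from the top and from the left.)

(r1,c1): row 1 has {A,C,D}; column 1 has {D}, so it must be B.
(r3,c1): row 3 has {A,B}; column 1 has {B,D}, so it must be C.
(r3,c3): row 3 has {A,B,C}; column 3 has {A,B,C}, so it must be D.

D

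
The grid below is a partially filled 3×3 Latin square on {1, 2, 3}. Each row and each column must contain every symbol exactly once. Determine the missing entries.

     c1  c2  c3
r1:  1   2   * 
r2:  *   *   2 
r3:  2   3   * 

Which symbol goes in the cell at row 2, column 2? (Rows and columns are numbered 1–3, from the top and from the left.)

1

(r1,c3): row 1 has {1,2}; column 3 has {2}, so it must be 3.
(r2,c1): row 2 has {2}; column 1 has {1,2}, so it must be 3.
(r2,c2): row 2 has {2,3}; column 2 has {2,3}, so it must be 1.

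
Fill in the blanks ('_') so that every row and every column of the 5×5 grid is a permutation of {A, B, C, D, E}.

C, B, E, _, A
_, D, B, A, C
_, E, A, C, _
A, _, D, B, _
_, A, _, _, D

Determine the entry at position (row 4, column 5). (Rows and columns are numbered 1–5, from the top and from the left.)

E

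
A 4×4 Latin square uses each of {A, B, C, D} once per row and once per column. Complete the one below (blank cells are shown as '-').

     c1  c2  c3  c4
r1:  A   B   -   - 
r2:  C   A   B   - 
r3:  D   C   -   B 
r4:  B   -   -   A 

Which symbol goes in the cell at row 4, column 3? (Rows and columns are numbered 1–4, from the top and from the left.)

(r2,c4) = D
(r3,c3) = A
(r4,c2) = D
(r4,c3) = C

C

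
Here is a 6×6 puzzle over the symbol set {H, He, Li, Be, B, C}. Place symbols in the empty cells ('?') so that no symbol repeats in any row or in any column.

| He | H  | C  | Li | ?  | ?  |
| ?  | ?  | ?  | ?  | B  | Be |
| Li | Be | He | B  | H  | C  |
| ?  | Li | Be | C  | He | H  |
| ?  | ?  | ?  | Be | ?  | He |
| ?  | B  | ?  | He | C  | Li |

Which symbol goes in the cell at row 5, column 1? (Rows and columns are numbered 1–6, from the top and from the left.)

H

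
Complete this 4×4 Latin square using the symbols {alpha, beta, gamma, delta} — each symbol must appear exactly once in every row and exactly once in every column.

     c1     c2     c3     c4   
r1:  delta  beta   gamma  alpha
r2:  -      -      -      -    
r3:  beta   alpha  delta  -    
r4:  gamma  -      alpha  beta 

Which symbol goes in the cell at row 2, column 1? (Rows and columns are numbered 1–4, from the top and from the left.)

alpha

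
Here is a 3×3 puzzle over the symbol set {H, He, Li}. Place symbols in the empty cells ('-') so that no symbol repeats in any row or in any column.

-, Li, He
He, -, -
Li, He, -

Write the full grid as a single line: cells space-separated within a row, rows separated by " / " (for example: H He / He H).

(r1,c1) = H
(r2,c2) = H
(r2,c3) = Li
(r3,c3) = H

H Li He / He H Li / Li He H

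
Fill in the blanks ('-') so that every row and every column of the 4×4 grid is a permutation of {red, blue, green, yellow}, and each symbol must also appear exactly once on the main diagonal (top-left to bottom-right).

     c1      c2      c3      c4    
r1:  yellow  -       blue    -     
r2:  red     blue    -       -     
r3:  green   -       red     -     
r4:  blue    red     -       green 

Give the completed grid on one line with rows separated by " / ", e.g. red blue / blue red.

yellow green blue red / red blue green yellow / green yellow red blue / blue red yellow green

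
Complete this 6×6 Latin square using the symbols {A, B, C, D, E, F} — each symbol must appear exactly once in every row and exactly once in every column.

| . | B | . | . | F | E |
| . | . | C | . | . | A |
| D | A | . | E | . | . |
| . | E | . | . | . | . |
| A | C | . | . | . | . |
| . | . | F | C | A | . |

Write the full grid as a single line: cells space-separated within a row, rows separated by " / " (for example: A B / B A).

(r1,c1) = C
(r3,c3) = B
(r3,c5) = C
(r3,c6) = F
(r6,c2) = D
(r6,c6) = B
(r2,c2) = F
(r5,c6) = D
(r6,c1) = E
(r2,c1) = B
(r2,c4) = D
(r2,c5) = E
(r4,c1) = F
(r4,c6) = C
(r5,c3) = E
(r5,c5) = B
(r1,c4) = A
(r4,c4) = B
(r4,c5) = D
(r5,c4) = F
(r1,c3) = D
(r4,c3) = A

C B D A F E / B F C D E A / D A B E C F / F E A B D C / A C E F B D / E D F C A B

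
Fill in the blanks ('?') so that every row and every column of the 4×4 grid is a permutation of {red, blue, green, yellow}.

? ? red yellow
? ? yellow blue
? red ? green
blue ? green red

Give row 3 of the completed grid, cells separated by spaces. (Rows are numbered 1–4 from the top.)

(r1,c1): row 1 has {red,yellow}; column 1 has {blue}, so it must be green.
(r1,c2): row 1 has {red,green,yellow}; column 2 has {red}, so it must be blue.
(r2,c1): row 2 has {blue,yellow}; column 1 has {blue,green}, so it must be red.
(r2,c2): row 2 has {red,blue,yellow}; column 2 has {red,blue}, so it must be green.
(r3,c1): row 3 has {red,green}; column 1 has {red,blue,green}, so it must be yellow.
(r3,c3): row 3 has {red,green,yellow}; column 3 has {red,green,yellow}, so it must be blue.

yellow red blue green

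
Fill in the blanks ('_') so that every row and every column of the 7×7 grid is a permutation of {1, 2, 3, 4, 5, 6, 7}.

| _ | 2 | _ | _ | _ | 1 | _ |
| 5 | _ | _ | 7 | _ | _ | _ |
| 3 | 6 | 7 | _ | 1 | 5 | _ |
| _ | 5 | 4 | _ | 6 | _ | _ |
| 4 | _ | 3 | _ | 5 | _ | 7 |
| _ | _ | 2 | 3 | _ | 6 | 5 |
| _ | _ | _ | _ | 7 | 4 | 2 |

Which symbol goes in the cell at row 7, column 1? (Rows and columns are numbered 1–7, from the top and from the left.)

Cell (r3,c7): row 3 has {1,3,5,6,7}; column 7 has {2,5,7} → 4.
Cell (r5,c2): row 5 has {3,4,5,7}; column 2 has {2,5,6} → 1.
Cell (r5,c6): row 5 has {1,3,4,5,7}; column 6 has {1,4,5,6} → 2.
Cell (r6,c5): row 6 has {2,3,5,6}; column 5 has {1,5,6,7} → 4.
Cell (r7,c2): row 7 has {2,4,7}; column 2 has {1,2,5,6} → 3.
Cell (r1,c5): row 1 has {1,2}; column 5 has {1,4,5,6,7} → 3.
Cell (r1,c7): row 1 has {1,2,3}; column 7 has {2,4,5,7} → 6.
Cell (r2,c2): row 2 has {5,7}; column 2 has {1,2,3,5,6} → 4.
Cell (r2,c5): row 2 has {4,5,7}; column 5 has {1,3,4,5,6,7} → 2.
Cell (r2,c6): row 2 has {2,4,5,7}; column 6 has {1,2,4,5,6} → 3.
Cell (r2,c7): row 2 has {2,3,4,5,7}; column 7 has {2,4,5,6,7} → 1.
Cell (r3,c4): row 3 has {1,3,4,5,6,7}; column 4 has {3,7} → 2.
Cell (r4,c4): row 4 has {4,5,6}; column 4 has {2,3,7} → 1.
Cell (r4,c6): row 4 has {1,4,5,6}; column 6 has {1,2,3,4,5,6} → 7.
Cell (r4,c7): row 4 has {1,4,5,6,7}; column 7 has {1,2,4,5,6,7} → 3.
Cell (r5,c4): row 5 has {1,2,3,4,5,7}; column 4 has {1,2,3,7} → 6.
Cell (r6,c2): row 6 has {2,3,4,5,6}; column 2 has {1,2,3,4,5,6} → 7.
Cell (r7,c4): row 7 has {2,3,4,7}; column 4 has {1,2,3,6,7} → 5.
Cell (r1,c1): row 1 has {1,2,3,6}; column 1 has {3,4,5} → 7.
Cell (r1,c3): row 1 has {1,2,3,6,7}; column 3 has {2,3,4,7} → 5.
Cell (r1,c4): row 1 has {1,2,3,5,6,7}; column 4 has {1,2,3,5,6,7} → 4.
Cell (r2,c3): row 2 has {1,2,3,4,5,7}; column 3 has {2,3,4,5,7} → 6.
Cell (r4,c1): row 4 has {1,3,4,5,6,7}; column 1 has {3,4,5,7} → 2.
Cell (r6,c1): row 6 has {2,3,4,5,6,7}; column 1 has {2,3,4,5,7} → 1.
Cell (r7,c1): row 7 has {2,3,4,5,7}; column 1 has {1,2,3,4,5,7} → 6.

6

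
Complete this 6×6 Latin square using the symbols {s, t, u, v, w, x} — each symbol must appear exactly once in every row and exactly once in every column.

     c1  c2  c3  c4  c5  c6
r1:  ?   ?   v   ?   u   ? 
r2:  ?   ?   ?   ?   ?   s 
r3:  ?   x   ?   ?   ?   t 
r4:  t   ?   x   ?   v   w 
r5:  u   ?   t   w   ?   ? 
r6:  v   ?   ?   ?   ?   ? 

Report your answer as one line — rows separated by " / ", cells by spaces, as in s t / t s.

s w v t u x / x v w u t s / w x u v s t / t u x s v w / u s t w x v / v t s x w u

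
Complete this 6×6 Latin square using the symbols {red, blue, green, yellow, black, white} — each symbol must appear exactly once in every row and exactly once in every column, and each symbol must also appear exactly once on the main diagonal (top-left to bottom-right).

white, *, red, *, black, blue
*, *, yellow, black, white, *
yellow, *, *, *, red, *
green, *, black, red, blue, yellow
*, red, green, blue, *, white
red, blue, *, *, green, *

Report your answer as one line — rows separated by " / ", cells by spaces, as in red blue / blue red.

white yellow red green black blue / blue green yellow black white red / yellow black blue white red green / green white black red blue yellow / black red green blue yellow white / red blue white yellow green black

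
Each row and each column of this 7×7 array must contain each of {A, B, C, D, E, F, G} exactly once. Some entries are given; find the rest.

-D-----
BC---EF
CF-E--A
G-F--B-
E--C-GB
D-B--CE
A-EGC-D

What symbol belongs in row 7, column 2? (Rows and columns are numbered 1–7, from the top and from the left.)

At row 1, column 1: row 1 has {D}; column 1 has {A,B,C,D,E,G}; that leaves F.
At row 1, column 6: row 1 has {D,F}; column 6 has {B,C,E,G}; that leaves A.
At row 3, column 6: row 3 has {A,C,E,F}; column 6 has {A,B,C,E,G}; that leaves D.
At row 4, column 7: row 4 has {B,F,G}; column 7 has {A,B,D,E,F}; that leaves C.
At row 5, column 2: row 5 has {B,C,E,G}; column 2 has {C,D,F}; that leaves A.
At row 5, column 3: row 5 has {A,B,C,E,G}; column 3 has {B,E,F}; that leaves D.
At row 5, column 5: row 5 has {A,B,C,D,E,G}; column 5 has {C}; that leaves F.
At row 6, column 2: row 6 has {B,C,D,E}; column 2 has {A,C,D,F}; that leaves G.
At row 6, column 5: row 6 has {B,C,D,E,G}; column 5 has {C,F}; that leaves A.
At row 7, column 2: row 7 has {A,C,D,E,G}; column 2 has {A,C,D,F,G}; that leaves B.

B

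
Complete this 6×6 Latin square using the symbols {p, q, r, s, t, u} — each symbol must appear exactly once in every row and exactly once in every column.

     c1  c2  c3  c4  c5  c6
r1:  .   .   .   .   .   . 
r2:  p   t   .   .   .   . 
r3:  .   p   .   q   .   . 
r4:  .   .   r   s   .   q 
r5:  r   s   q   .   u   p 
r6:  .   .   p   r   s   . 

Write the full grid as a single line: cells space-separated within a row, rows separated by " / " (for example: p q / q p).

(r2,c4) = u
(r4,c2) = u
(r5,c4) = t
(r6,c2) = q
(r1,c2) = r
(r1,c4) = p
(r2,c3) = s
(r2,c6) = r
(r4,c1) = t
(r4,c5) = p
(r6,c1) = u
(r6,c6) = t
(r2,c5) = q
(r3,c1) = s
(r3,c6) = u
(r1,c1) = q
(r1,c5) = t
(r1,c6) = s
(r3,c3) = t
(r3,c5) = r
(r1,c3) = u

q r u p t s / p t s u q r / s p t q r u / t u r s p q / r s q t u p / u q p r s t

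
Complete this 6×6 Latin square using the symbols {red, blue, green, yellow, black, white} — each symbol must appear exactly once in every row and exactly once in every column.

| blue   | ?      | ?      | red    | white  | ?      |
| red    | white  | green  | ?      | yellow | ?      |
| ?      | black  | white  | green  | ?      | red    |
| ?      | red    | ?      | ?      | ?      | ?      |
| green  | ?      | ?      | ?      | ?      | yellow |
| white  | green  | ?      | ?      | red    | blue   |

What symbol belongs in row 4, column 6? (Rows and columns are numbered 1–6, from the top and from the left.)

(r1,c2): row 1 has {red,blue,white}; column 2 has {red,green,black,white}, so it must be yellow.
(r1,c3): row 1 has {red,blue,yellow,white}; column 3 has {green,white}, so it must be black.
(r1,c6): row 1 has {red,blue,yellow,black,white}; column 6 has {red,blue,yellow}, so it must be green.
(r2,c6): row 2 has {red,green,yellow,white}; column 6 has {red,blue,green,yellow}, so it must be black.
(r3,c1): row 3 has {red,green,black,white}; column 1 has {red,blue,green,white}, so it must be yellow.
(r3,c5): row 3 has {red,green,yellow,black,white}; column 5 has {red,yellow,white}, so it must be blue.
(r4,c1): row 4 has {red}; column 1 has {red,blue,green,yellow,white}, so it must be black.
(r4,c5): row 4 has {red,black}; column 5 has {red,blue,yellow,white}, so it must be green.
(r4,c6): row 4 has {red,green,black}; column 6 has {red,blue,green,yellow,black}, so it must be white.

white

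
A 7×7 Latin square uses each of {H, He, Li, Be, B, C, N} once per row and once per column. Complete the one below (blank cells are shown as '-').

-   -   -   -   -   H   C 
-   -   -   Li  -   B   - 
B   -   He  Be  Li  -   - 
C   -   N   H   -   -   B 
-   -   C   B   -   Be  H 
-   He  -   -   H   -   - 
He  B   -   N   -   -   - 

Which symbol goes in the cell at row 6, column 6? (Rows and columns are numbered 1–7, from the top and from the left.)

N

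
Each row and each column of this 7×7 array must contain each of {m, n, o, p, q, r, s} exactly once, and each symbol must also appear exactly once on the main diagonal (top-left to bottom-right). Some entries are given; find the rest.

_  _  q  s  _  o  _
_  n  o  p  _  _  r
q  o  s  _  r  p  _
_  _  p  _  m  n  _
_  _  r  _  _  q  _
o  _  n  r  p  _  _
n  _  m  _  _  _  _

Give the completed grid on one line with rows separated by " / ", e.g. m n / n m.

row 1 has {o,q,s}; column 5 has {m,p,r} — only n is left for (r1,c5).
row 5 has {q,r}; column 5 has {m,n,p,r}; the diagonal has {n,s} — only o is left for (r5,c5).
row 6 has {n,o,p,r}; column 6 has {n,o,p,q}; the diagonal has {n,o,s} — only m is left for (r6,c6).
row 2 has {n,o,p,r}; column 6 has {m,n,o,p,q} — only s is left for (r2,c6).
row 4 has {m,n,p}; column 4 has {p,r,s}; the diagonal has {m,n,o,s} — only q is left for (r4,c4).
row 7 has {m,n}; column 4 has {p,q,r,s} — only o is left for (r7,c4).
row 7 has {m,n,o}; column 6 has {m,n,o,p,q,s} — only r is left for (r7,c6).
row 7 has {m,n,o,r}; column 7 has {r}; the diagonal has {m,n,o,q,s} — only p is left for (r7,c7).
row 1 has {n,o,q,s}; column 1 has {n,o,q}; the diagonal has {m,n,o,p,q,s} — only r is left for (r1,c1).
row 1 has {n,o,q,r,s}; column 7 has {p,r} — only m is left for (r1,c7).
row 2 has {n,o,p,r,s}; column 1 has {n,o,q,r} — only m is left for (r2,c1).
row 2 has {m,n,o,p,r,s}; column 5 has {m,n,o,p,r} — only q is left for (r2,c5).
row 3 has {o,p,q,r,s}; column 7 has {m,p,r} — only n is left for (r3,c7).
row 4 has {m,n,p,q}; column 1 has {m,n,o,q,r} — only s is left for (r4,c1).
row 4 has {m,n,p,q,s}; column 2 has {n,o} — only r is left for (r4,c2).
row 4 has {m,n,p,q,r,s}; column 7 has {m,n,p,r} — only o is left for (r4,c7).
row 5 has {o,q,r}; column 1 has {m,n,o,q,r,s} — only p is left for (r5,c1).
row 5 has {o,p,q,r}; column 7 has {m,n,o,p,r} — only s is left for (r5,c7).
row 6 has {m,n,o,p,r}; column 7 has {m,n,o,p,r,s} — only q is left for (r6,c7).
row 7 has {m,n,o,p,r}; column 5 has {m,n,o,p,q,r} — only s is left for (r7,c5).
row 1 has {m,n,o,q,r,s}; column 2 has {n,o,r} — only p is left for (r1,c2).
row 3 has {n,o,p,q,r,s}; column 4 has {o,p,q,r,s} — only m is left for (r3,c4).
row 5 has {o,p,q,r,s}; column 2 has {n,o,p,r} — only m is left for (r5,c2).
row 5 has {m,o,p,q,r,s}; column 4 has {m,o,p,q,r,s} — only n is left for (r5,c4).
row 6 has {m,n,o,p,q,r}; column 2 has {m,n,o,p,r} — only s is left for (r6,c2).
row 7 has {m,n,o,p,r,s}; column 2 has {m,n,o,p,r,s} — only q is left for (r7,c2).

r p q s n o m / m n o p q s r / q o s m r p n / s r p q m n o / p m r n o q s / o s n r p m q / n q m o s r p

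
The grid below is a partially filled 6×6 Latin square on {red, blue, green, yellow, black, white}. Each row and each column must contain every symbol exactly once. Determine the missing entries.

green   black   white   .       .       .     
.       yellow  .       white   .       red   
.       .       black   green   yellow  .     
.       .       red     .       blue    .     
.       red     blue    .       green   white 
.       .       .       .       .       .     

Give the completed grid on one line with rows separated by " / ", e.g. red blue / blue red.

(r1,c5) = red
(r2,c3) = green
(r2,c5) = black
(r3,c6) = blue
(r6,c3) = yellow
(r6,c5) = white
(r1,c6) = yellow
(r2,c1) = blue
(r3,c2) = white
(r4,c2) = green
(r4,c6) = black
(r6,c2) = blue
(r6,c6) = green
(r1,c4) = blue
(r3,c1) = red
(r4,c4) = yellow
(r5,c4) = black
(r6,c1) = black
(r6,c4) = red
(r4,c1) = white
(r5,c1) = yellow

green black white blue red yellow / blue yellow green white black red / red white black green yellow blue / white green red yellow blue black / yellow red blue black green white / black blue yellow red white green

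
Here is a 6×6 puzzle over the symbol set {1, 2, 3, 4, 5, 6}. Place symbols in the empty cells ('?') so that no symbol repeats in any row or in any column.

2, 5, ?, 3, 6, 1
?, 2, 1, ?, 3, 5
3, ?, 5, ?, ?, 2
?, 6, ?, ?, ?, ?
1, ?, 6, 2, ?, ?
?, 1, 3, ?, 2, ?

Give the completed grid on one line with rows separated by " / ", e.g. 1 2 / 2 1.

(r1,c3) = 4
(r3,c2) = 4
(r3,c5) = 1
(r4,c3) = 2
(r5,c2) = 3
(r5,c6) = 4
(r6,c6) = 6
(r3,c4) = 6
(r4,c6) = 3
(r5,c5) = 5
(r2,c4) = 4
(r4,c5) = 4
(r6,c4) = 5
(r2,c1) = 6
(r4,c1) = 5
(r4,c4) = 1
(r6,c1) = 4

2 5 4 3 6 1 / 6 2 1 4 3 5 / 3 4 5 6 1 2 / 5 6 2 1 4 3 / 1 3 6 2 5 4 / 4 1 3 5 2 6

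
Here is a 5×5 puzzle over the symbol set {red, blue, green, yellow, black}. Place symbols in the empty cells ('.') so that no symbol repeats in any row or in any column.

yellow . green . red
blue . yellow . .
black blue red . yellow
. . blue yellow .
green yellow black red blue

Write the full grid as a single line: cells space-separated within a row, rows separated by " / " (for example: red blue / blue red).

yellow black green blue red / blue red yellow black green / black blue red green yellow / red green blue yellow black / green yellow black red blue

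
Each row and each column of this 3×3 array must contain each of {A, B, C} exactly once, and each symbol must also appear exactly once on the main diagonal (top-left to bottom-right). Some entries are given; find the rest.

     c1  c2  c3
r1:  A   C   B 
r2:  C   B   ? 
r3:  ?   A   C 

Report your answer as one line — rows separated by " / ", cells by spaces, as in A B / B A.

At row 2, column 3: row 2 has {B,C}; column 3 has {B,C}; that leaves A.
At row 3, column 1: row 3 has {A,C}; column 1 has {A,C}; that leaves B.

A C B / C B A / B A C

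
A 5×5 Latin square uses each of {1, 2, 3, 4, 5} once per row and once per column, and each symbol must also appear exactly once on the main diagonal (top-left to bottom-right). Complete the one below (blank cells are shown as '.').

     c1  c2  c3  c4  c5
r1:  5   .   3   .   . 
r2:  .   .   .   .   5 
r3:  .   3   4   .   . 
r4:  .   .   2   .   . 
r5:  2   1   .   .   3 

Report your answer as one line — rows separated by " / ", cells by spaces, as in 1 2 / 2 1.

5 4 3 2 1 / 4 2 1 3 5 / 1 3 4 5 2 / 3 5 2 1 4 / 2 1 5 4 3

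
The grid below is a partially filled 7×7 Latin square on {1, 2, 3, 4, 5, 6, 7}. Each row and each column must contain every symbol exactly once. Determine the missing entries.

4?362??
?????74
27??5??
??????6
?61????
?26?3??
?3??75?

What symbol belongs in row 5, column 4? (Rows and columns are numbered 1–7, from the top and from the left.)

5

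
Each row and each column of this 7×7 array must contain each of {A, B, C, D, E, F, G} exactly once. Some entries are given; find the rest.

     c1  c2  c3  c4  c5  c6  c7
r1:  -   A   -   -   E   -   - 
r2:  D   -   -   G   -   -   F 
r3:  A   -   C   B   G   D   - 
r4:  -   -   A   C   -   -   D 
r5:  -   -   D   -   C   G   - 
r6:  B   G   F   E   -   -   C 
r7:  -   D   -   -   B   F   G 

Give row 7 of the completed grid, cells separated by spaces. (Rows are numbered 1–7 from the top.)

C D E A B F G

Cell (r1,c7): row 1 has {A,E}; column 7 has {C,D,F,G} → B.
Cell (r2,c5): row 2 has {D,F,G}; column 5 has {B,C,E,G} → A.
Cell (r3,c7): row 3 has {A,B,C,D,G}; column 7 has {B,C,D,F,G} → E.
Cell (r4,c5): row 4 has {A,C,D}; column 5 has {A,B,C,E,G} → F.
Cell (r5,c7): row 5 has {C,D,G}; column 7 has {B,C,D,E,F,G} → A.
Cell (r6,c5): row 6 has {B,C,E,F,G}; column 5 has {A,B,C,E,F,G} → D.
Cell (r6,c6): row 6 has {B,C,D,E,F,G}; column 6 has {D,F,G} → A.
Cell (r7,c3): row 7 has {B,D,F,G}; column 3 has {A,C,D,F} → E.
Cell (r7,c4): row 7 has {B,D,E,F,G}; column 4 has {B,C,E,G} → A.
Cell (r1,c3): row 1 has {A,B,E}; column 3 has {A,C,D,E,F} → G.
Cell (r1,c6): row 1 has {A,B,E,G}; column 6 has {A,D,F,G} → C.
Cell (r2,c3): row 2 has {A,D,F,G}; column 3 has {A,C,D,E,F,G} → B.
Cell (r2,c6): row 2 has {A,B,D,F,G}; column 6 has {A,C,D,F,G} → E.
Cell (r3,c2): row 3 has {A,B,C,D,E,G}; column 2 has {A,D,G} → F.
Cell (r4,c6): row 4 has {A,C,D,F}; column 6 has {A,C,D,E,F,G} → B.
Cell (r5,c4): row 5 has {A,C,D,G}; column 4 has {A,B,C,E,G} → F.
Cell (r7,c1): row 7 has {A,B,D,E,F,G}; column 1 has {A,B,D} → C.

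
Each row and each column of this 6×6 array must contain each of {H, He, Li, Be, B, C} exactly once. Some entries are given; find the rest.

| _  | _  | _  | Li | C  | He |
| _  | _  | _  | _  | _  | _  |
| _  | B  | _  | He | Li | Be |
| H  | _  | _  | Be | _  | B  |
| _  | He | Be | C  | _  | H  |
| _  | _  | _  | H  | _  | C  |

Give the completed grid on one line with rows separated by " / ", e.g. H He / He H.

Be H B Li C He / He Be C B H Li / C B H He Li Be / H C Li Be He B / Li He Be C B H / B Li He H Be C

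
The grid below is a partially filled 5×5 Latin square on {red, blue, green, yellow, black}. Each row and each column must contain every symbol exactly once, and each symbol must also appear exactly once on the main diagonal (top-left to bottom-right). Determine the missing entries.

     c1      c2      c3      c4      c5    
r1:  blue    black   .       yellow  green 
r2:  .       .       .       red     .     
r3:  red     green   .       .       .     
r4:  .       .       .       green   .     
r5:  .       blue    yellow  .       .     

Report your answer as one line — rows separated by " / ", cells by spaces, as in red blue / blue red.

blue black red yellow green / black yellow green red blue / red green black blue yellow / yellow red blue green black / green blue yellow black red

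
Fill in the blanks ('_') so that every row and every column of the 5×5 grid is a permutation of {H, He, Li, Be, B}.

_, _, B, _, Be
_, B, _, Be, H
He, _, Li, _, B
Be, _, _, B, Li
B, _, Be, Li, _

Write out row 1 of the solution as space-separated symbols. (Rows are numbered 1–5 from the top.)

H Li B He Be

(r2,c1) = Li
(r2,c3) = He
(r3,c4) = H
(r4,c3) = H
(r5,c5) = He
(r1,c1) = H
(r1,c4) = He
(r3,c2) = Be
(r4,c2) = He
(r5,c2) = H
(r1,c2) = Li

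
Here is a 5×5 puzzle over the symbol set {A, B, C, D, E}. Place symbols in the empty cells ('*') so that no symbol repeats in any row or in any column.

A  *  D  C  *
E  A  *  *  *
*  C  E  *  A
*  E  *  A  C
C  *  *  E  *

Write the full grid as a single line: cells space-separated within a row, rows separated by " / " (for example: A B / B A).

A B D C E / E A C B D / B C E D A / D E B A C / C D A E B

row 1 has {A,C,D}; column 2 has {A,C,E} — only B is left for (r1,c2).
row 1 has {A,B,C,D}; column 5 has {A,C} — only E is left for (r1,c5).
row 4 has {A,C,E}; column 3 has {D,E} — only B is left for (r4,c3).
row 5 has {C,E}; column 2 has {A,B,C,E} — only D is left for (r5,c2).
row 5 has {C,D,E}; column 3 has {B,D,E} — only A is left for (r5,c3).
row 5 has {A,C,D,E}; column 5 has {A,C,E} — only B is left for (r5,c5).
row 2 has {A,E}; column 3 has {A,B,D,E} — only C is left for (r2,c3).
row 2 has {A,C,E}; column 5 has {A,B,C,E} — only D is left for (r2,c5).
row 4 has {A,B,C,E}; column 1 has {A,C,E} — only D is left for (r4,c1).
row 2 has {A,C,D,E}; column 4 has {A,C,E} — only B is left for (r2,c4).
row 3 has {A,C,E}; column 1 has {A,C,D,E} — only B is left for (r3,c1).
row 3 has {A,B,C,E}; column 4 has {A,B,C,E} — only D is left for (r3,c4).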